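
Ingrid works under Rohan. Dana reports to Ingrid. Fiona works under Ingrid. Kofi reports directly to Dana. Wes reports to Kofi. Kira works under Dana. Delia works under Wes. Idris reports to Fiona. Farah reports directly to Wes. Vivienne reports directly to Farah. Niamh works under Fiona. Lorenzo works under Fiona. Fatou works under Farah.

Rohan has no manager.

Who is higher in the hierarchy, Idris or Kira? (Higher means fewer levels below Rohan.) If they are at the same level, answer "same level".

same level

Both Idris and Kira are 3 levels below Rohan.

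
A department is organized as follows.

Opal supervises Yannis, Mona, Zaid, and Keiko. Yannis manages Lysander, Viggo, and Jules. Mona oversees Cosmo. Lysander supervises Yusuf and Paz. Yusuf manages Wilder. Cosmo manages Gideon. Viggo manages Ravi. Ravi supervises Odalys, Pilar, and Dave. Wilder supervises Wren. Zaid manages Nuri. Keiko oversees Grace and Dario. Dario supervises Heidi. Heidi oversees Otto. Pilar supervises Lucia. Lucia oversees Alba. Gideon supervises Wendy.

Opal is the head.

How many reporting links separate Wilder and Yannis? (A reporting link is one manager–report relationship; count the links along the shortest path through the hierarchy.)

3

Wilder is in Yannis's organization: the chain from Wilder up to Yannis is Wilder → Yusuf → Lysander → Yannis, which is 3 links.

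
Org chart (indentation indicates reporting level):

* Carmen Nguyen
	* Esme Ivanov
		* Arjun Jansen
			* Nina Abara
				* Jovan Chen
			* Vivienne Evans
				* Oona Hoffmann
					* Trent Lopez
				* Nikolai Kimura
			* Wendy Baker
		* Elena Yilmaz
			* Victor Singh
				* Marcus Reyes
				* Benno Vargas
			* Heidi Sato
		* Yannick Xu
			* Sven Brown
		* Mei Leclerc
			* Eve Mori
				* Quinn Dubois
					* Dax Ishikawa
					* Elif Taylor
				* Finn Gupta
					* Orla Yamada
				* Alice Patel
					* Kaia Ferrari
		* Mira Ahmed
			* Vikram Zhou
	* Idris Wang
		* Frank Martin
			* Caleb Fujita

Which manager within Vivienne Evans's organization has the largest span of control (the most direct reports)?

Vivienne Evans

Direct-report counts within Vivienne Evans's organization: Vivienne Evans has 2; Oona Hoffmann has 1. The largest is 2, held by Vivienne Evans.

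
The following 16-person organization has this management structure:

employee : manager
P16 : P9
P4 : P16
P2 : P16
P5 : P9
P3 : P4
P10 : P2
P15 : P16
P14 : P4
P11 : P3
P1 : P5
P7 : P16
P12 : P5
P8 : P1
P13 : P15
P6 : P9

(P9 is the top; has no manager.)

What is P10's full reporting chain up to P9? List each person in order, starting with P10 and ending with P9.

P10 reports to P2. P2 reports to P16. P16 reports to P9. P9 is at the top.

P10 -> P2 -> P16 -> P9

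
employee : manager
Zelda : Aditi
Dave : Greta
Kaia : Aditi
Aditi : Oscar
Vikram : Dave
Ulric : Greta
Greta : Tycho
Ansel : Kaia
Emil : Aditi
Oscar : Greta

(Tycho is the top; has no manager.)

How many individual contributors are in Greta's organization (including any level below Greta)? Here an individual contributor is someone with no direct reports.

5

The people in Greta's organization with no one reporting to them are Ulric, Vikram, Emil, Zelda, Ansel. That is 5.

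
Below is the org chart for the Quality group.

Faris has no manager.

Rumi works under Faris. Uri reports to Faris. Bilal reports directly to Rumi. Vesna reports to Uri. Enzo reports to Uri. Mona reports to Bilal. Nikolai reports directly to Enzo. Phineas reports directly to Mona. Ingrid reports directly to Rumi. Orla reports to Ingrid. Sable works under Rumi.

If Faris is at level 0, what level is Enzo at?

Chain from Enzo up to Faris: Enzo → Uri → Faris. That is 2 steps up, so Enzo is 2 levels below Faris.

2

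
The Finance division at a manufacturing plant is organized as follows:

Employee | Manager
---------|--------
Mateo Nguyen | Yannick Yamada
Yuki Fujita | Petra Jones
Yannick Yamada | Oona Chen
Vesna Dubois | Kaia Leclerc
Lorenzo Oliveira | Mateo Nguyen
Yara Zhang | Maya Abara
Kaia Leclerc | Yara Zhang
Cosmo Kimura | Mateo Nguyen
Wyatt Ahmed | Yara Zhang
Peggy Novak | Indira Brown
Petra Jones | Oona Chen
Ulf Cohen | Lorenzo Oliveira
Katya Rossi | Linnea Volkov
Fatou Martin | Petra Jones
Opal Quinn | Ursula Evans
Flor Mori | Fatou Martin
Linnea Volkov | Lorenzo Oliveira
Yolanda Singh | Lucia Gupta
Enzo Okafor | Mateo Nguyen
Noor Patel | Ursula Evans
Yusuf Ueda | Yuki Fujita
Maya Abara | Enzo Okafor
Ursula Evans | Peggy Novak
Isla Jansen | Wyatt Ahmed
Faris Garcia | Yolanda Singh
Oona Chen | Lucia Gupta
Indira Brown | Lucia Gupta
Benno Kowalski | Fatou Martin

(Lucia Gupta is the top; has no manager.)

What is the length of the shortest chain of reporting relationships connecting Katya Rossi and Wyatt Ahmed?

7

Katya Rossi is 3 levels below Mateo Nguyen, and Wyatt Ahmed is 4 levels below Mateo Nguyen (their lowest common manager). The shortest path runs up from Katya Rossi to Mateo Nguyen and back down to Wyatt Ahmed: 3 + 4 = 7 links.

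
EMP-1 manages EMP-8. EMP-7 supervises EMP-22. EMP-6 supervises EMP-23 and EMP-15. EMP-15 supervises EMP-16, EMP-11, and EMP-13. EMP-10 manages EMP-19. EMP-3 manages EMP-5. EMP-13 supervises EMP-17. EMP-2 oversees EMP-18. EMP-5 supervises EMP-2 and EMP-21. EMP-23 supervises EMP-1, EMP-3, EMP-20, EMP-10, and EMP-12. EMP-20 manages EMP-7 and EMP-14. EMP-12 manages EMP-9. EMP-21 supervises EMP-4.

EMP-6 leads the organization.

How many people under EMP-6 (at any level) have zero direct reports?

The people in EMP-6's organization with no one reporting to them are EMP-11, EMP-16, EMP-17, EMP-9, EMP-19, EMP-14, EMP-22, EMP-4, EMP-18, EMP-8. That is 10.

10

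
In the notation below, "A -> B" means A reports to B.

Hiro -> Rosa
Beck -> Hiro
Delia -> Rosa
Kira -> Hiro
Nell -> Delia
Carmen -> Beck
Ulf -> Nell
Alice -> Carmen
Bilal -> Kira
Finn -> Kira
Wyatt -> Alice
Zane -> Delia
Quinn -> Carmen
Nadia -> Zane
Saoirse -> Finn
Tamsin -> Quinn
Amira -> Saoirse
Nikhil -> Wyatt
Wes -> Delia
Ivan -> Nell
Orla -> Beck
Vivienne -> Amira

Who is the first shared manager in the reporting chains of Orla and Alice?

Beck

Orla's chain of managers is Beck, Hiro, Rosa. Alice's chain of managers is Carmen, Beck, Hiro, Rosa. The first manager that appears in both chains is Beck.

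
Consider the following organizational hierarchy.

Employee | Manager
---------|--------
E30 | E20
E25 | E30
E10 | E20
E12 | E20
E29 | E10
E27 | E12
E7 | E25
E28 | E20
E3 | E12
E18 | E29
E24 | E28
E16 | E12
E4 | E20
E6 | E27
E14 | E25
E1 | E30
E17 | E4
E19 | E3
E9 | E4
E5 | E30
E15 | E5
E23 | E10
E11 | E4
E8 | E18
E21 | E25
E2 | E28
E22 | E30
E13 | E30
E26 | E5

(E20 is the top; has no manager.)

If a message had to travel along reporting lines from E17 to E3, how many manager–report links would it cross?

4

E17 is 2 levels below E20, and E3 is 2 levels below E20 (their lowest common manager). The shortest path runs up from E17 to E20 and back down to E3: 2 + 2 = 4 links.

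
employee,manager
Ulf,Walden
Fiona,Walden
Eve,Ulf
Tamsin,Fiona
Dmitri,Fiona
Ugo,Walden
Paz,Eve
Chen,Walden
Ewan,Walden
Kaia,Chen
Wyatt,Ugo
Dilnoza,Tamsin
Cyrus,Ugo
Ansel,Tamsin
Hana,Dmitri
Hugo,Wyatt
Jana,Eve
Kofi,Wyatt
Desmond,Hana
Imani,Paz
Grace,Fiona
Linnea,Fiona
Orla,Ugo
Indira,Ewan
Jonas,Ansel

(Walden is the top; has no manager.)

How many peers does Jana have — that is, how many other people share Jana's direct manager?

Jana reports to Eve. Eve's other direct reports are Paz — 1 peer.

1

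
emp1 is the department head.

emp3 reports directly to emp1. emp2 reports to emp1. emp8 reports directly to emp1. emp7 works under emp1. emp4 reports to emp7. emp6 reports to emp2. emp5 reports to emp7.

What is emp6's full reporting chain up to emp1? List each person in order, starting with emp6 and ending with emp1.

emp6 reports to emp2. emp2 reports to emp1. emp1 is at the top.

emp6 -> emp2 -> emp1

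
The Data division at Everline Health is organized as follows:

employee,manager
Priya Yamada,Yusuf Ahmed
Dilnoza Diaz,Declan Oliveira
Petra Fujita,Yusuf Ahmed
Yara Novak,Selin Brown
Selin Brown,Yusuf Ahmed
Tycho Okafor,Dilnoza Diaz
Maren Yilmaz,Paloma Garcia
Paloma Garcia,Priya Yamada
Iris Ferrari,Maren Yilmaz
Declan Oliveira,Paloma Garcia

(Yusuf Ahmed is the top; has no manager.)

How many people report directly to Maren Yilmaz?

Maren Yilmaz directly manages Iris Ferrari. That is 1 direct report.

1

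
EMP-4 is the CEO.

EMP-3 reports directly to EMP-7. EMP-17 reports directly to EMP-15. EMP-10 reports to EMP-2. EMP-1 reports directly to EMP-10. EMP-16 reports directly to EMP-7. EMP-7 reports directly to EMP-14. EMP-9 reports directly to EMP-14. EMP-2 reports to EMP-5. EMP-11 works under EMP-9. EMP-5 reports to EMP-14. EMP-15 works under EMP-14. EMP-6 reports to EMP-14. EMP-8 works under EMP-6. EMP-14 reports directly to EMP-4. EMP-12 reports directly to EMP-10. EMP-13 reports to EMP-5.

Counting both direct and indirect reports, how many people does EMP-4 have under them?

EMP-4 directly manages EMP-14. Under EMP-14: EMP-6, EMP-8, EMP-9, EMP-11, EMP-15, EMP-17, EMP-5, EMP-2, EMP-10, EMP-1, EMP-12, EMP-13, EMP-7, EMP-3, EMP-16 (15). That's 16 in total.

16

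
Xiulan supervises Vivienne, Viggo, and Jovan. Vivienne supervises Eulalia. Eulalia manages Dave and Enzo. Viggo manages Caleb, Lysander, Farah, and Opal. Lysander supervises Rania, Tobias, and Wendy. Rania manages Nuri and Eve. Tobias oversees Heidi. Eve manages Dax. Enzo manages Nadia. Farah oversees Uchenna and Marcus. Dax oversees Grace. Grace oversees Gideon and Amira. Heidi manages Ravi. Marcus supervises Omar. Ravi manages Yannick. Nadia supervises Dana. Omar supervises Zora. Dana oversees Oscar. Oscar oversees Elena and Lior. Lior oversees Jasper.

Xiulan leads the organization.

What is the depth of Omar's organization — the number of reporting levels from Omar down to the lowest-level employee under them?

The longest chain under Omar runs Omar → Zora, which is 1 level below Omar.

1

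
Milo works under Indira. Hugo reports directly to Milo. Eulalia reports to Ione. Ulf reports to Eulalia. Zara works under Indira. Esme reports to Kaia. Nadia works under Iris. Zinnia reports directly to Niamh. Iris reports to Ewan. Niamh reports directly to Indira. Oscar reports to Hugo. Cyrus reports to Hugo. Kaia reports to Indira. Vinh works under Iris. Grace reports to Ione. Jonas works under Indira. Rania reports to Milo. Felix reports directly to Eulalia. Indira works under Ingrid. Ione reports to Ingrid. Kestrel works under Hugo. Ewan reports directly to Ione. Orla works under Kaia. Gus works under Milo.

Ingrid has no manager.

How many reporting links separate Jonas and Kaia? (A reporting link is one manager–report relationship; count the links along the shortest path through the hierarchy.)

Jonas is 1 level below Indira, and Kaia is 1 level below Indira (their lowest common manager). The shortest path runs up from Jonas to Indira and back down to Kaia: 1 + 1 = 2 links.

2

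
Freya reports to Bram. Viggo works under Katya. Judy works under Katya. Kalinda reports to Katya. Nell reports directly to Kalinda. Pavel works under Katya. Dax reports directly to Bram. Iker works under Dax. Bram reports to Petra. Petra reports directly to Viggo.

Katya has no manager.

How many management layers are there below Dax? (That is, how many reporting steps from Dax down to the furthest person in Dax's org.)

The longest chain under Dax runs Dax → Iker, which is 1 level below Dax.

1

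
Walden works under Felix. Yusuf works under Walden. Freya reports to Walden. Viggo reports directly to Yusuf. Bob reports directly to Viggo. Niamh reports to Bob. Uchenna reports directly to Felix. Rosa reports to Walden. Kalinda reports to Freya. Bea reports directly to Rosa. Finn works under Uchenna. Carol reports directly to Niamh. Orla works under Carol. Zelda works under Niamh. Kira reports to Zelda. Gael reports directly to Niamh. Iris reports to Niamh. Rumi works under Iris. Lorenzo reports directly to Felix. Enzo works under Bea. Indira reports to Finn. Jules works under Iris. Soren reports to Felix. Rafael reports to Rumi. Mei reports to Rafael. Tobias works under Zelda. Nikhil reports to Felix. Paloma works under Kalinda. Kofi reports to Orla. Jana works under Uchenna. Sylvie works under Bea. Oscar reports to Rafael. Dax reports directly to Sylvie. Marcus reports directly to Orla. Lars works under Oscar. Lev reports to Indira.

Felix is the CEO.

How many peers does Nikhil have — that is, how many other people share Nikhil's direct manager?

4

Nikhil reports to Felix. Felix's other direct reports are Walden, Uchenna, Lorenzo, Soren — 4 peers.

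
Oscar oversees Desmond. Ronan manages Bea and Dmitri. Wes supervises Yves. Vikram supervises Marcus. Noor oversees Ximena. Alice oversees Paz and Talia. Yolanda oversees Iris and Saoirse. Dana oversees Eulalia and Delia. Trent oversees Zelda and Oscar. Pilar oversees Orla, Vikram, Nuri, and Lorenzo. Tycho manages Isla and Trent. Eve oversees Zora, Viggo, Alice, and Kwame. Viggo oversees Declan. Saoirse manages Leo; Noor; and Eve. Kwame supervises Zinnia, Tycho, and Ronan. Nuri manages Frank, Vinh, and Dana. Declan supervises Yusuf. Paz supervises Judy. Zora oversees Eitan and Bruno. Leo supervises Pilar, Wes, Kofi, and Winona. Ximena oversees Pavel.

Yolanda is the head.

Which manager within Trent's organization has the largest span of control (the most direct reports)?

Trent

Direct-report counts within Trent's organization: Trent has 2; Oscar has 1. The largest is 2, held by Trent.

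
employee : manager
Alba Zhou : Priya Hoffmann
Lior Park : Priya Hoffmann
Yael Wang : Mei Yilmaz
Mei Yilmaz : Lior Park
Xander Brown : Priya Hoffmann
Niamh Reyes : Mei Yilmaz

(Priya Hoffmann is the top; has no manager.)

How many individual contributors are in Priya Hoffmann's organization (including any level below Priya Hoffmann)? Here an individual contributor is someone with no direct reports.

The people in Priya Hoffmann's organization with no one reporting to them are Xander Brown, Alba Zhou, Niamh Reyes, Yael Wang. That is 4.

4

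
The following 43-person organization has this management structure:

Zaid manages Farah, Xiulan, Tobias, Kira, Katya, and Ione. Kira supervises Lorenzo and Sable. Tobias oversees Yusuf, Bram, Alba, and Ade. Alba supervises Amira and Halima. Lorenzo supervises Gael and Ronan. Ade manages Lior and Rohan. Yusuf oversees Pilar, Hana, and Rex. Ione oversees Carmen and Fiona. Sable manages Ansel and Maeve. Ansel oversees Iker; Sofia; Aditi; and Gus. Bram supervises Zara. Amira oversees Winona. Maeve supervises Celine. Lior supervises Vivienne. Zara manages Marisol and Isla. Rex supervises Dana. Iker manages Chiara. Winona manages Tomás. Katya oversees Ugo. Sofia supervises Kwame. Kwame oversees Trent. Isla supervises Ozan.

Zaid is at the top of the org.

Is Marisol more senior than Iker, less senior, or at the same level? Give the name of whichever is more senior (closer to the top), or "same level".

Both Marisol and Iker are 4 levels below Zaid.

same level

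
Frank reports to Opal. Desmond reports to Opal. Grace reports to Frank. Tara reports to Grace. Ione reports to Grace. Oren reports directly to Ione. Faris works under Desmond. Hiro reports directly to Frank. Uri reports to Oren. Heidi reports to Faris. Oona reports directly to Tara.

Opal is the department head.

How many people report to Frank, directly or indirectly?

Frank directly manages Grace, Hiro. Under Grace: Ione, Oren, Uri, Tara, Oona (5). Hiro has no reports. So Frank's organization is 2 direct reports plus everyone under them: 6 + 1 = 7.

7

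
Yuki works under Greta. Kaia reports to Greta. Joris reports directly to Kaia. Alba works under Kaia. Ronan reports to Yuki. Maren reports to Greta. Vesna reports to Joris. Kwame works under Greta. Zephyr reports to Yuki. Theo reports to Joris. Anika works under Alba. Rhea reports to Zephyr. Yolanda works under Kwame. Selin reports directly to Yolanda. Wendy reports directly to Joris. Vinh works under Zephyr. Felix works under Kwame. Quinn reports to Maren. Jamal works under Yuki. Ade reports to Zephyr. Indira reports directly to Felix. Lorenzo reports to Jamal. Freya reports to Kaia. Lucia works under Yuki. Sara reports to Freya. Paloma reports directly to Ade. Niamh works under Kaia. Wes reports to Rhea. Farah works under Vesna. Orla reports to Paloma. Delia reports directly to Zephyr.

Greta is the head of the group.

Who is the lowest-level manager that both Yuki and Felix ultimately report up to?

Greta

Yuki's chain of managers is Greta. Felix's chain of managers is Kwame, Greta. The first manager that appears in both chains is Greta.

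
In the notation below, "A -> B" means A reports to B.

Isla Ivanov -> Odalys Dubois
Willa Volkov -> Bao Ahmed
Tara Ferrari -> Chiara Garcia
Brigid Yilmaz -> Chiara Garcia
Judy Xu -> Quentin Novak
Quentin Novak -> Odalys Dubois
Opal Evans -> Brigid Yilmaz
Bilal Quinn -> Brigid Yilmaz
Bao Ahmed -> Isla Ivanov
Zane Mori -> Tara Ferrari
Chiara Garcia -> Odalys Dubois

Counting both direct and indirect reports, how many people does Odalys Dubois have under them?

11

Odalys Dubois directly manages Chiara Garcia, Isla Ivanov, Quentin Novak. Under Chiara Garcia: Tara Ferrari, Zane Mori, Brigid Yilmaz, Opal Evans, Bilal Quinn (5). Under Isla Ivanov: Bao Ahmed, Willa Volkov (2). Under Quentin Novak: Judy Xu (1). So Odalys Dubois's organization is 3 direct reports plus everyone under them: 6 + 3 + 2 = 11.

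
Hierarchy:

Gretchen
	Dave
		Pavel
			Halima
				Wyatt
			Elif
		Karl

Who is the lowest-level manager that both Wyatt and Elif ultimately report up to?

Wyatt's chain of managers is Halima, Pavel, Dave, Gretchen. Elif's chain of managers is Pavel, Dave, Gretchen. The first manager that appears in both chains is Pavel.

Pavel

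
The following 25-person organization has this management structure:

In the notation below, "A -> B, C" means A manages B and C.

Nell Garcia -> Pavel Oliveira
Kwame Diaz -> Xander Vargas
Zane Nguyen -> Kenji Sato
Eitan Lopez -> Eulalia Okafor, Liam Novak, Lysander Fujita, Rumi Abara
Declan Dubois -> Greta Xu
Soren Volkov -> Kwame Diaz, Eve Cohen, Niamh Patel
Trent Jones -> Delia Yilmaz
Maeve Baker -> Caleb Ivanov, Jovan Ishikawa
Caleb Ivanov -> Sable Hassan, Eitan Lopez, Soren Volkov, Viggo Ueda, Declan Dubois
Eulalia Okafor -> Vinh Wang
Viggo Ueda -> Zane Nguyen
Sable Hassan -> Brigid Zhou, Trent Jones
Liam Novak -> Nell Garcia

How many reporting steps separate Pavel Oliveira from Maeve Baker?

Chain from Pavel Oliveira up to Maeve Baker: Pavel Oliveira → Nell Garcia → Liam Novak → Eitan Lopez → Caleb Ivanov → Maeve Baker. That is 5 steps up, so Pavel Oliveira is 5 levels below Maeve Baker.

5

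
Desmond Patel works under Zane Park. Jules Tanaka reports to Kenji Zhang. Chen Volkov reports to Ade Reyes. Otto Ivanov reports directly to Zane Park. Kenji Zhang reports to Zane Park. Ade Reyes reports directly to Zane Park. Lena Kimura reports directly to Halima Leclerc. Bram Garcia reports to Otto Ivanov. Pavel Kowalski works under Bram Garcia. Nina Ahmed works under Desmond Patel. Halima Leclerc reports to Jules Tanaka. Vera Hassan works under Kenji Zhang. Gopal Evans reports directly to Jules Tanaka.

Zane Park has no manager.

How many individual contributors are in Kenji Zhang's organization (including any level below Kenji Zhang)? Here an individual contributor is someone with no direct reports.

3

The people in Kenji Zhang's organization with no one reporting to them are Vera Hassan, Lena Kimura, Gopal Evans. That is 3.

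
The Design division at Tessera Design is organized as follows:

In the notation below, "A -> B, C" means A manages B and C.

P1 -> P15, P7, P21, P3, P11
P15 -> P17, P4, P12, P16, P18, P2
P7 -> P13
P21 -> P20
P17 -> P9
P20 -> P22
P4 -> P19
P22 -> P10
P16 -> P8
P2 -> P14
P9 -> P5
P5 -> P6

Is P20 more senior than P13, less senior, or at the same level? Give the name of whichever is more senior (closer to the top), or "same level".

Both P20 and P13 are 2 levels below P1.

same level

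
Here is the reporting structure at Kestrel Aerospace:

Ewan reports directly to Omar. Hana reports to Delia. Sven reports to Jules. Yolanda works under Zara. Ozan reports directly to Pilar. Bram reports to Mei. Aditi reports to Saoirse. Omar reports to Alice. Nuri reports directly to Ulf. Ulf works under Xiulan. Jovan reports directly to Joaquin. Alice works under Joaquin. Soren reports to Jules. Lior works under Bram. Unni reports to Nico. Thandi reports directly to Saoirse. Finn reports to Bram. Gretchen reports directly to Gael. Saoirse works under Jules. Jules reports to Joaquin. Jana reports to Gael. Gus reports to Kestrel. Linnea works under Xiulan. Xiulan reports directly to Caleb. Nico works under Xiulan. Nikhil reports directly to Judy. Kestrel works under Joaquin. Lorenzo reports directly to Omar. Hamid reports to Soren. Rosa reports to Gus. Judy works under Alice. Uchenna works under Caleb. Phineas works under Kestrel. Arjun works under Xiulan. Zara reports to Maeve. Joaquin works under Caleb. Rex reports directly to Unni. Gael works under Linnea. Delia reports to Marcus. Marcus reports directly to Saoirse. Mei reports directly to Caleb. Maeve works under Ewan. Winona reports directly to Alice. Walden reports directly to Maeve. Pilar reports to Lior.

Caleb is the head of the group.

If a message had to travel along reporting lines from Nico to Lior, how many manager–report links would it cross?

5

Nico is 2 levels below Caleb, and Lior is 3 levels below Caleb (their lowest common manager). The shortest path runs up from Nico to Caleb and back down to Lior: 2 + 3 = 5 links.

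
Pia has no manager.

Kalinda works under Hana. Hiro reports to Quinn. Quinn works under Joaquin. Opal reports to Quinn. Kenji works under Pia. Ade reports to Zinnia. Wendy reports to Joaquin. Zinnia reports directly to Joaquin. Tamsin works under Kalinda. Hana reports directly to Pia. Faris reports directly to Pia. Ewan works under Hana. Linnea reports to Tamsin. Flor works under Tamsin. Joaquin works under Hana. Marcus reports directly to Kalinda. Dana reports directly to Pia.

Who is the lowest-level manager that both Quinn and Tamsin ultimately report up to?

Quinn's chain of managers is Joaquin, Hana, Pia. Tamsin's chain of managers is Kalinda, Hana, Pia. The first manager that appears in both chains is Hana.

Hana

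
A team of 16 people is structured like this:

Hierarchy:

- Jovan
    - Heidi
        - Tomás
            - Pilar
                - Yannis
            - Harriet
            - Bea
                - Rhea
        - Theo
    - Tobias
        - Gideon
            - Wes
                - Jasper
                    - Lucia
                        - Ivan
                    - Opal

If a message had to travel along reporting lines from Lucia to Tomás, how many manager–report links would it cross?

7

Lucia is 5 levels below Jovan, and Tomás is 2 levels below Jovan (their lowest common manager). The shortest path runs up from Lucia to Jovan and back down to Tomás: 5 + 2 = 7 links.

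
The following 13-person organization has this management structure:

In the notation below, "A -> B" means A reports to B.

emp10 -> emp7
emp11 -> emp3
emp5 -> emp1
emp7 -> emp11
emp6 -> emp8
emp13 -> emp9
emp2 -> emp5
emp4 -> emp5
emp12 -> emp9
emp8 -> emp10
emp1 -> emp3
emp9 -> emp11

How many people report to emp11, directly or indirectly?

7

emp11 directly manages emp7, emp9. Under emp7: emp10, emp8, emp6 (3). Under emp9: emp12, emp13 (2). So emp11's organization is 2 direct reports plus everyone under them: 4 + 3 = 7.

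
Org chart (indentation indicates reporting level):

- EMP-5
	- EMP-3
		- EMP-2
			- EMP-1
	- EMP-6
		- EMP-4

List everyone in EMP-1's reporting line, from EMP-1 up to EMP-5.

EMP-1 reports to EMP-2. EMP-2 reports to EMP-3. EMP-3 reports to EMP-5. EMP-5 is at the top.

EMP-1 -> EMP-2 -> EMP-3 -> EMP-5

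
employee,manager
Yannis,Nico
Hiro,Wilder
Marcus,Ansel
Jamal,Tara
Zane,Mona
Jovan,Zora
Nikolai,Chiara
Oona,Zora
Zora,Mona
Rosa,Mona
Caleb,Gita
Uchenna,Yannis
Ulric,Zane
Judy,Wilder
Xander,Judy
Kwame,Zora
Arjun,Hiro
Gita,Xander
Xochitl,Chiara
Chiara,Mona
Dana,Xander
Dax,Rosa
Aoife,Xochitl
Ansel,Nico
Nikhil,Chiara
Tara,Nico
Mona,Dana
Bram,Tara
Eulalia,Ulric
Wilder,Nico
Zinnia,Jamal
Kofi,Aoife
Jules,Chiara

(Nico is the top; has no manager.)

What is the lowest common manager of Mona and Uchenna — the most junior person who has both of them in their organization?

Mona's chain of managers is Dana, Xander, Judy, Wilder, Nico. Uchenna's chain of managers is Yannis, Nico. The first manager that appears in both chains is Nico.

Nico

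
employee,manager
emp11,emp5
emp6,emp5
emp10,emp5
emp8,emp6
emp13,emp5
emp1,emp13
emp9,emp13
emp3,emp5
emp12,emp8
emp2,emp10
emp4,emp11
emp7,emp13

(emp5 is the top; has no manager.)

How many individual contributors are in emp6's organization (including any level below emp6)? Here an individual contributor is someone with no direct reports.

1

The only person in emp6's organization with no one reporting to them is emp12. That is 1.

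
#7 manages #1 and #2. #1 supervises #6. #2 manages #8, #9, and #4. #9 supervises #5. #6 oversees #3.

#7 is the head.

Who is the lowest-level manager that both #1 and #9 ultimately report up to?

#7

#1's chain of managers is #7. #9's chain of managers is #2, #7. The first manager that appears in both chains is #7.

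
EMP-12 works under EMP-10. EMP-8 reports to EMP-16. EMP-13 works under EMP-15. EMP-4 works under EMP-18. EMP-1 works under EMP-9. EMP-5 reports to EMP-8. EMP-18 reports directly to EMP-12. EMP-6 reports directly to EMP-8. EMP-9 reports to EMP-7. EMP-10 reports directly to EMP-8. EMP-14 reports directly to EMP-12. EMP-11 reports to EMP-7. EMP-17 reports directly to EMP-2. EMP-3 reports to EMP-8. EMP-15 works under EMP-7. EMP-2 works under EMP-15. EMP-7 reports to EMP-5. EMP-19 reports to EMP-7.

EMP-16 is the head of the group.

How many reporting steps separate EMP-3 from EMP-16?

Chain from EMP-3 up to EMP-16: EMP-3 → EMP-8 → EMP-16. That is 2 steps up, so EMP-3 is 2 levels below EMP-16.

2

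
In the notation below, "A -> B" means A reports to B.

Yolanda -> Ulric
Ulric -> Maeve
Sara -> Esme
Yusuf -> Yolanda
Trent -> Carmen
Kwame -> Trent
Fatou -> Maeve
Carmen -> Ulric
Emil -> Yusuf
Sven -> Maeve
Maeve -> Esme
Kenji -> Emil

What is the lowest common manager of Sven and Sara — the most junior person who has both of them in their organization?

Sven's chain of managers is Maeve, Esme. Sara's chain of managers is Esme. The first manager that appears in both chains is Esme.

Esme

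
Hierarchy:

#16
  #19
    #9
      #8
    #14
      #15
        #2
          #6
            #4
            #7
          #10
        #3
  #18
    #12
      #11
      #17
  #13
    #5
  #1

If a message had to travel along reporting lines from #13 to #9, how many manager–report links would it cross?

#13 is 1 level below #16, and #9 is 2 levels below #16 (their lowest common manager). The shortest path runs up from #13 to #16 and back down to #9: 1 + 2 = 3 links.

3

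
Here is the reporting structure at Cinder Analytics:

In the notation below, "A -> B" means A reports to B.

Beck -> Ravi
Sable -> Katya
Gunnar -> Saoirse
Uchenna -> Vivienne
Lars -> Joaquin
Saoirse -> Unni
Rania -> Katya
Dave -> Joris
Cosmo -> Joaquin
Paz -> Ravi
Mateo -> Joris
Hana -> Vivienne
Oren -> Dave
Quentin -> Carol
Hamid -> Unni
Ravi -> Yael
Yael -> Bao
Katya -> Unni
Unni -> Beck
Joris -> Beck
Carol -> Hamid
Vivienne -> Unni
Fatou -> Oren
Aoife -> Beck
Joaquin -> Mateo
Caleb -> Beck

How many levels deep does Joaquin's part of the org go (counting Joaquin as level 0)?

The longest chain under Joaquin runs Joaquin → Cosmo, which is 1 level below Joaquin.

1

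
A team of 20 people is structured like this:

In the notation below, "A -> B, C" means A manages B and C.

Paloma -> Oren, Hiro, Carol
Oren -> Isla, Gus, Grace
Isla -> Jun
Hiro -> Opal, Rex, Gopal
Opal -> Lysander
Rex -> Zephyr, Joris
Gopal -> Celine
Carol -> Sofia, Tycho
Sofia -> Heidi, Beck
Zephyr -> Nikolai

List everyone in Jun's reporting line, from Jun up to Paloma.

Jun reports to Isla. Isla reports to Oren. Oren reports to Paloma. Paloma is at the top.

Jun -> Isla -> Oren -> Paloma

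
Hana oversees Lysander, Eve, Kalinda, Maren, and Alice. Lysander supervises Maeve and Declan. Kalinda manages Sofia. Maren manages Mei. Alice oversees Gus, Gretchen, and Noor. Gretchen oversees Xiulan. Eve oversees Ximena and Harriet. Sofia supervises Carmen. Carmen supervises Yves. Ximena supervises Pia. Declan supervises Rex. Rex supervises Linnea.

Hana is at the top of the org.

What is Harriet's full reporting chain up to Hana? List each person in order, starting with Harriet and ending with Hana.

Harriet -> Eve -> Hana

Harriet reports to Eve. Eve reports to Hana. Hana is at the top.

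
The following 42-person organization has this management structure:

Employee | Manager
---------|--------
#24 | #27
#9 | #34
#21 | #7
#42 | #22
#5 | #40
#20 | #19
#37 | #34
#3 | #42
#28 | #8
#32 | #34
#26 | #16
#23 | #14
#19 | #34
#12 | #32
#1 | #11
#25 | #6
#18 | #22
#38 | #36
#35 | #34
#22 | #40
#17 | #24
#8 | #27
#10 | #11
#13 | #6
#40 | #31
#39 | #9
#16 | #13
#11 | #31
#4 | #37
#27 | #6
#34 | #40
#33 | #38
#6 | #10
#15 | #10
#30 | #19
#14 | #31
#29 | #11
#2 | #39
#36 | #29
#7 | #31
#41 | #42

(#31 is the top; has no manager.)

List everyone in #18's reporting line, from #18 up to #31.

#18 reports to #22. #22 reports to #40. #40 reports to #31. #31 is at the top.

#18 -> #22 -> #40 -> #31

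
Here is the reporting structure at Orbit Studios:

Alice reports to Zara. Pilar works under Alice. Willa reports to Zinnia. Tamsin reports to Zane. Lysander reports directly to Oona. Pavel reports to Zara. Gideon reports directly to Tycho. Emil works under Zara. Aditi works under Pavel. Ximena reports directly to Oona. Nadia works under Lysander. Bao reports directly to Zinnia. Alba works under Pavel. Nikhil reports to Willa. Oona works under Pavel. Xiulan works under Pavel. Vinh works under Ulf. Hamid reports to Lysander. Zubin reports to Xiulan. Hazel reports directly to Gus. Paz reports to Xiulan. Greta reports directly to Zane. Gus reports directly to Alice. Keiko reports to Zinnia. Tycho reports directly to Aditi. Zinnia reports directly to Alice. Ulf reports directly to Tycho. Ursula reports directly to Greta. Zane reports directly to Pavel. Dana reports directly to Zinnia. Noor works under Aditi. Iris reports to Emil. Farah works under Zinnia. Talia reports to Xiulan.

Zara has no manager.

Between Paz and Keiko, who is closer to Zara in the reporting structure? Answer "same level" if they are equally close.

Both Paz and Keiko are 3 levels below Zara.

same level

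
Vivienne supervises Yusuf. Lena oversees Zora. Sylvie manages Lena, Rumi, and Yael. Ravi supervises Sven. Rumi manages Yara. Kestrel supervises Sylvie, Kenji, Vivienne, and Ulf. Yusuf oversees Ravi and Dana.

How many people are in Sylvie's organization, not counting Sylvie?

Sylvie directly manages Lena, Rumi, Yael. Under Lena: Zora (1). Under Rumi: Yara (1). Yael has no reports. So Sylvie's organization is 3 direct reports plus everyone under them: 2 + 2 + 1 = 5.

5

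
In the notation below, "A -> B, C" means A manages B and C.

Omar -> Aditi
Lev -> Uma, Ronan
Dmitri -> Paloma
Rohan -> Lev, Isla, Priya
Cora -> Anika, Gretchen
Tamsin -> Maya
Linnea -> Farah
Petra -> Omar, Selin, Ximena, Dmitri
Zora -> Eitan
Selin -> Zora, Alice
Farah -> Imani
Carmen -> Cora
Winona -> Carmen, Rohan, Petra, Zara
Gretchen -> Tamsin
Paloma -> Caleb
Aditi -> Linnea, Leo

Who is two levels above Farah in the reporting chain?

Aditi

Farah reports to Linnea, and Linnea reports to Aditi. So Farah's skip-level manager is Aditi.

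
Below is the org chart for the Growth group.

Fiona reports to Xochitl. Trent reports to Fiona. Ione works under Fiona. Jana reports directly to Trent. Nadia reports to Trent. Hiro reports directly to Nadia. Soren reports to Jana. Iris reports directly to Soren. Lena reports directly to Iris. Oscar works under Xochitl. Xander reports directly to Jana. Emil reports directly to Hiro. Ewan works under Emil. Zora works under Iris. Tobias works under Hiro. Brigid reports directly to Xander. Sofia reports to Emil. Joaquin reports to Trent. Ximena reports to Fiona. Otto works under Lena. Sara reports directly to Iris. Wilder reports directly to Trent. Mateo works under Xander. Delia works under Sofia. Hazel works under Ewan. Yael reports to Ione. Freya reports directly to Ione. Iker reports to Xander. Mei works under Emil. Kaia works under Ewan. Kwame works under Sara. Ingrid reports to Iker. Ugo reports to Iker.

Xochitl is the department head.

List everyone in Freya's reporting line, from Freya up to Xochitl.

Freya -> Ione -> Fiona -> Xochitl

Freya reports to Ione. Ione reports to Fiona. Fiona reports to Xochitl. Xochitl is at the top.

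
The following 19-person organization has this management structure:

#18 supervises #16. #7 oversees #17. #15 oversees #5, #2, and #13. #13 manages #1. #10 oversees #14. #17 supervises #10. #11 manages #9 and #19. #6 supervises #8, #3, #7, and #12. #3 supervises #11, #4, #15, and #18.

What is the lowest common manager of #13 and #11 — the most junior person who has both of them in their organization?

#13's chain of managers is #15, #3, #6. #11's chain of managers is #3, #6. The first manager that appears in both chains is #3.

#3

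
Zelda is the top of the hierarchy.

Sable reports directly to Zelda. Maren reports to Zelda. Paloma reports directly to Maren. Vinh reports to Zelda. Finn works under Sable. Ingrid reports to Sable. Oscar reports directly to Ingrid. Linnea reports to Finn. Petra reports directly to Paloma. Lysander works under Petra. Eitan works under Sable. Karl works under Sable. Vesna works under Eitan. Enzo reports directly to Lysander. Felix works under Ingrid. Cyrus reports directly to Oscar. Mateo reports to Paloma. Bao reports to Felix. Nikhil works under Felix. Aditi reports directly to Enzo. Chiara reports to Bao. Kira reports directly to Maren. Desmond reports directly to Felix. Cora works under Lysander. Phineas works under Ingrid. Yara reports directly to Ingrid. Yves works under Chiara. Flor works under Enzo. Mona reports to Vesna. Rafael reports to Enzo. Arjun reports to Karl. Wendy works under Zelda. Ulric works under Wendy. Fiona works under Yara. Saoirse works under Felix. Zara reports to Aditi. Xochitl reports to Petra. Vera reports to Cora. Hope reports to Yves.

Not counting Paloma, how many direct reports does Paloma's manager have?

Paloma reports to Maren. Maren's other direct reports are Kira — 1 peer.

1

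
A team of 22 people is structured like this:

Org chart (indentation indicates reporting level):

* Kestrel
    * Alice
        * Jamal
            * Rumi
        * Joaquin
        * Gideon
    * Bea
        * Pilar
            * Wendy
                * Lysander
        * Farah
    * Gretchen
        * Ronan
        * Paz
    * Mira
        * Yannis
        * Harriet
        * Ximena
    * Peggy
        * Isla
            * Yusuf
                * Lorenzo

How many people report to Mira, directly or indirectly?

Mira directly manages Yannis, Harriet, Ximena. Yannis has no reports. Harriet has no reports. Ximena has no reports. So Mira's organization is 3 direct reports plus everyone under them: 1 + 1 + 1 = 3.

3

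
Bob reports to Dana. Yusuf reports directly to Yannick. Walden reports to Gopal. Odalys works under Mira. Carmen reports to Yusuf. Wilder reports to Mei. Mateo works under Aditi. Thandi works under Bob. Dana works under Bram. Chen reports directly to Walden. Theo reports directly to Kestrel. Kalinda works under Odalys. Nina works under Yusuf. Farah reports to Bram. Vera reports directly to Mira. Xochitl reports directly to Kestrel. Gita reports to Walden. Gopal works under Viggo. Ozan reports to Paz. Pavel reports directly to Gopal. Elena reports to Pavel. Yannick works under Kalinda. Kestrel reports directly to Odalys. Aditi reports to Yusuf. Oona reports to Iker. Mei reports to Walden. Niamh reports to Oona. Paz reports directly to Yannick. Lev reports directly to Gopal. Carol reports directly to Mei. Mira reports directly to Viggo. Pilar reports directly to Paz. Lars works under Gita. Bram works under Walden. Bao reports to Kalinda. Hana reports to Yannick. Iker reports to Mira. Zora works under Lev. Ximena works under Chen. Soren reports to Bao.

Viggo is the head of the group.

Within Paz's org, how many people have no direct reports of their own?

2

The people in Paz's organization with no one reporting to them are Pilar, Ozan. That is 2.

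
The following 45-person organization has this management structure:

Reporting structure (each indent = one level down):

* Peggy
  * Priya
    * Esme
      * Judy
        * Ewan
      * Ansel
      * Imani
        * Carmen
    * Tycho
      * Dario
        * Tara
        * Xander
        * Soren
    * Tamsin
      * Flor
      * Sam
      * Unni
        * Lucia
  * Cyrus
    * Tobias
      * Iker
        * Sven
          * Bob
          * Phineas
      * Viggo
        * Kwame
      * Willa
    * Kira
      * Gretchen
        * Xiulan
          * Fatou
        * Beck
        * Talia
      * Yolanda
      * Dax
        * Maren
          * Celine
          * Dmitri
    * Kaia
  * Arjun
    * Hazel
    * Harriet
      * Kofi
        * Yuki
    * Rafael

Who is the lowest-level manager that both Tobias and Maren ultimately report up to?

Tobias's chain of managers is Cyrus, Peggy. Maren's chain of managers is Dax, Kira, Cyrus, Peggy. The first manager that appears in both chains is Cyrus.

Cyrus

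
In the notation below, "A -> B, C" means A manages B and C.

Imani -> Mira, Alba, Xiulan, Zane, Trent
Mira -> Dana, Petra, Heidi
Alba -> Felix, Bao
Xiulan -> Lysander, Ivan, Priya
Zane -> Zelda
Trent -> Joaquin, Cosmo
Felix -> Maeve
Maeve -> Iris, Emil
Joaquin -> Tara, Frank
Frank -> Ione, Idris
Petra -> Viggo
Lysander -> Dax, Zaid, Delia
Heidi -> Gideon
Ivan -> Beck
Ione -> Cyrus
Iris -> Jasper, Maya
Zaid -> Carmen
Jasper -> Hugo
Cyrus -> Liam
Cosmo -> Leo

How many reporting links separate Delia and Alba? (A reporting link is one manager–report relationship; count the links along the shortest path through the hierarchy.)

Delia is 3 levels below Imani, and Alba is 1 level below Imani (their lowest common manager). The shortest path runs up from Delia to Imani and back down to Alba: 3 + 1 = 4 links.

4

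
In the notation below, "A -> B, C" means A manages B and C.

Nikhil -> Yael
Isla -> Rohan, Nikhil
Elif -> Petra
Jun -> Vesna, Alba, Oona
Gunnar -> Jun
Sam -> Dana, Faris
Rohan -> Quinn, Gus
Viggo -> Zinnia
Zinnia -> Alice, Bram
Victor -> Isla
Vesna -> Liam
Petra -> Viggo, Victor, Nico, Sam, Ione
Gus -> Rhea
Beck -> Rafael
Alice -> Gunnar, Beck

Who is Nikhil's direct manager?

Isla

Nikhil reports directly to Isla.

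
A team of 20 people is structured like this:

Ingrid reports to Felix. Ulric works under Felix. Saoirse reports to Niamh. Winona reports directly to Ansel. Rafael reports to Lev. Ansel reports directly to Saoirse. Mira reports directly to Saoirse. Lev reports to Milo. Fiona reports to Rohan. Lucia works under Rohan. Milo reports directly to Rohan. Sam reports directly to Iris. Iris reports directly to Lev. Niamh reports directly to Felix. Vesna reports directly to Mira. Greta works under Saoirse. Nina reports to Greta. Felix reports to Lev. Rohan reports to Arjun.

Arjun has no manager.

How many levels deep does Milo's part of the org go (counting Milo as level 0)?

6

The longest chain under Milo runs Milo → Lev → Felix → Niamh → Saoirse → Ansel → Winona, which is 6 levels below Milo.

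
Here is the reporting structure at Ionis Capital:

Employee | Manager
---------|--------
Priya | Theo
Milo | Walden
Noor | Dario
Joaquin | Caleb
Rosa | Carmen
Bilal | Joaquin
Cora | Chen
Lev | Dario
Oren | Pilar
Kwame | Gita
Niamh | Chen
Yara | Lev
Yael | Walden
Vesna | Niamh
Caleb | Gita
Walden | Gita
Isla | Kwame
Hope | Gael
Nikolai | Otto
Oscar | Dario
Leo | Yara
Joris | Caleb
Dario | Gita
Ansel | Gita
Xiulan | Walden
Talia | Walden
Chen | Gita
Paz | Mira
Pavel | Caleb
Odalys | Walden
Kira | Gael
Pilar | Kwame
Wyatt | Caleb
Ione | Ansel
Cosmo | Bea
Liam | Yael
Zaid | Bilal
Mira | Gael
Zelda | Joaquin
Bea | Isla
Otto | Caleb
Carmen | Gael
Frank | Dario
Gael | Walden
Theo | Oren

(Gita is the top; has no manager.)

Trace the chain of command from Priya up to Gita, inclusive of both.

Priya -> Theo -> Oren -> Pilar -> Kwame -> Gita

Priya reports to Theo. Theo reports to Oren. Oren reports to Pilar. Pilar reports to Kwame. Kwame reports to Gita. Gita is at the top.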